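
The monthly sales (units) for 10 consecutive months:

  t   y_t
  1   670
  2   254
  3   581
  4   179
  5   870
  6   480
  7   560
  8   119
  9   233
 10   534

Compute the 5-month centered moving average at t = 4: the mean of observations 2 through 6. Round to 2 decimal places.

Sum of periods 2–6: 254 + 581 + 179 + 870 + 480 = 2364
Divide by 5: 2364 / 5 = 472.80

472.80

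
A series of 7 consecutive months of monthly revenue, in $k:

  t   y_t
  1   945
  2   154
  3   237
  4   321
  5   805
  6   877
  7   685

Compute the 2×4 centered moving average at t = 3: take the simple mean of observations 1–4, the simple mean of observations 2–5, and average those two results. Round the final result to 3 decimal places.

Sum over 1–4: 945 + 154 + 237 + 321 = 1657
Sum over 2–5: 154 + 237 + 321 + 805 = 1517
CMA at t=3 = (1657 + 1517) / (2·4) = 3174 / 8 = 396.750

396.750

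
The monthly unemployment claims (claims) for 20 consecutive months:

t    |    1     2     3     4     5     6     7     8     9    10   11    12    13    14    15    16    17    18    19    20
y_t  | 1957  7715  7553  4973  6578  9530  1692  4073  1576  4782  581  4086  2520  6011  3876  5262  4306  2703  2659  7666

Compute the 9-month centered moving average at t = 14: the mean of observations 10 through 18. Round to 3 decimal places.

Sum of periods 10–18: 4782 + 581 + 4086 + 2520 + 6011 + 3876 + 5262 + 4306 + 2703 = 34127
Divide by 9: 34127 / 9 = 3791.889

3791.889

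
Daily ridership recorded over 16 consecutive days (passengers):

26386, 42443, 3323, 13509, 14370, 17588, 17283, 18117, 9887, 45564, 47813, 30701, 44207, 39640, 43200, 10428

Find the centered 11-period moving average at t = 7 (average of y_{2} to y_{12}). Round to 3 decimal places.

23690.727

Sum of periods 2–12: 42443 + 3323 + 13509 + 14370 + 17588 + 17283 + 18117 + 9887 + 45564 + 47813 + 30701 = 260598
Divide by 11: 260598 / 11 = 23690.727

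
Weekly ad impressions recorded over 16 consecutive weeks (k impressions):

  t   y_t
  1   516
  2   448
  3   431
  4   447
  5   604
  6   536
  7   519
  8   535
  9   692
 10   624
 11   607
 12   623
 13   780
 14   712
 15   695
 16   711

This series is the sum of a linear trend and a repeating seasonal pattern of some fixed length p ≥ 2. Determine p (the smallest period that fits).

4

First differences y_{t+1} − y_t: -68, -17, 16, 157, -68, -17, 16, 157, -68, -17, …
The difference pattern repeats every 4 terms and not for any smaller step, so p = 4.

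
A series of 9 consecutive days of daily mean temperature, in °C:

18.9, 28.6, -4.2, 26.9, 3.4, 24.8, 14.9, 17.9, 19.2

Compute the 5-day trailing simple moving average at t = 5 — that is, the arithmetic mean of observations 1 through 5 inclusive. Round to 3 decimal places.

Sum of periods 1–5: 18.9 + 28.6 + (-4.2) + 26.9 + 3.4 = 73.6
Divide by 5: 73.6 / 5 = 14.720

14.720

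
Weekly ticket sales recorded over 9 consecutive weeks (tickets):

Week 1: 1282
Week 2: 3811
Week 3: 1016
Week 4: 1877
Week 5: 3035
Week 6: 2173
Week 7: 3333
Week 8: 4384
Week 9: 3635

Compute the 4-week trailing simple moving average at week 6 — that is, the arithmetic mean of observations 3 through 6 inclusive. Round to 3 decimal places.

Sum of periods 3–6: 1016 + 1877 + 3035 + 2173 = 8101
Divide by 4: 8101 / 4 = 2025.250

2025.250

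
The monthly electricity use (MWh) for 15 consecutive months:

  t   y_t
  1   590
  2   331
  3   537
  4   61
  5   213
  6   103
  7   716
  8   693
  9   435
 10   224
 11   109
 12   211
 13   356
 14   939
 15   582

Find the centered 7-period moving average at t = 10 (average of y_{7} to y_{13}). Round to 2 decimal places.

392.00

Sum of periods 7–13: 716 + 693 + 435 + 224 + 109 + 211 + 356 = 2744
Divide by 7: 2744 / 7 = 392.00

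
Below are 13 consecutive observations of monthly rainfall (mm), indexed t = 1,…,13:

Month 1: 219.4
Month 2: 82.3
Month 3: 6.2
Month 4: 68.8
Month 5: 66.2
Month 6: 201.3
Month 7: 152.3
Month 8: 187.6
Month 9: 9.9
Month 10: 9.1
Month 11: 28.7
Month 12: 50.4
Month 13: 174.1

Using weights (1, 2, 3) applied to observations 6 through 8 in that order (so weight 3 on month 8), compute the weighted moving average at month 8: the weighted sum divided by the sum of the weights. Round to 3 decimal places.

178.117

Weighted sum: 1·201.3 + 2·152.3 + 3·187.6 = 201.3 + 304.6 + 562.8 = 1068.7
Weight total: 1 + 2 + 3 = 6
WMA = 1068.7 / 6 = 178.117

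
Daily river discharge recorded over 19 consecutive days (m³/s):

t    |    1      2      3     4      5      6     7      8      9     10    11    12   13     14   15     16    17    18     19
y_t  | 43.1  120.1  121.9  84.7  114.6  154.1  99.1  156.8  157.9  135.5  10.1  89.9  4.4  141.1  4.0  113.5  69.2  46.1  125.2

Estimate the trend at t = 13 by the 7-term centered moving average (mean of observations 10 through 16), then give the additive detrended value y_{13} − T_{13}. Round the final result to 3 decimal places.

-66.814

Trend T_13 = (135.5 + 10.1 + 89.9 + 4.4 + 141.1 + 4.0 + 113.5) / 7 = 498.5/7 = 71.21429
Detrended value: 4.4 − 71.21429 = -66.814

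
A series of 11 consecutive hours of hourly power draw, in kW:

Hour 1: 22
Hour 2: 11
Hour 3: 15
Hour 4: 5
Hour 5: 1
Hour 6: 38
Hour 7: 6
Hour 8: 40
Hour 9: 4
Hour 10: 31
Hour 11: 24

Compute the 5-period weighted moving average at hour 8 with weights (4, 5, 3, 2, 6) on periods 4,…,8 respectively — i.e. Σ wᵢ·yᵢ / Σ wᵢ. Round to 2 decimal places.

Weighted sum: 4·5 + 5·1 + 3·38 + 2·6 + 6·40 = 20 + 5 + 114 + 12 + 240 = 391
Weight total: 4 + 5 + 3 + 2 + 6 = 20
WMA = 391 / 20 = 19.55

19.55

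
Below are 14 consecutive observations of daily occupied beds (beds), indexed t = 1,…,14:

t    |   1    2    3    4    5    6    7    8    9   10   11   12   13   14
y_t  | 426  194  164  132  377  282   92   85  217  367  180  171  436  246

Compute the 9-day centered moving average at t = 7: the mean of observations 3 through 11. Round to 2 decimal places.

210.67

Sum of periods 3–11: 164 + 132 + 377 + 282 + 92 + 85 + 217 + 367 + 180 = 1896
Divide by 9: 1896 / 9 = 210.67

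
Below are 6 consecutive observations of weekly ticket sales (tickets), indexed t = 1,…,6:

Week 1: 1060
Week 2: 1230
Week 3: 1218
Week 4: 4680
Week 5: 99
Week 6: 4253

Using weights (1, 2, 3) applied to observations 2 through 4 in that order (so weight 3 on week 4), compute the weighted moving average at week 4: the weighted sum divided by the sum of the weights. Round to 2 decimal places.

Weighted sum: 1·1230 + 2·1218 + 3·4680 = 1230 + 2436 + 14040 = 17706
Weight total: 1 + 2 + 3 = 6
WMA = 17706 / 6 = 2951.00

2951.00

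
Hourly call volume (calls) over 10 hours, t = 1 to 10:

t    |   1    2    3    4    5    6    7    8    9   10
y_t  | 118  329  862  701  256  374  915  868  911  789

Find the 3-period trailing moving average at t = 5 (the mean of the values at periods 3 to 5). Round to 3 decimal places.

606.333

Sum of periods 3–5: 862 + 701 + 256 = 1819
Divide by 3: 1819 / 3 = 606.333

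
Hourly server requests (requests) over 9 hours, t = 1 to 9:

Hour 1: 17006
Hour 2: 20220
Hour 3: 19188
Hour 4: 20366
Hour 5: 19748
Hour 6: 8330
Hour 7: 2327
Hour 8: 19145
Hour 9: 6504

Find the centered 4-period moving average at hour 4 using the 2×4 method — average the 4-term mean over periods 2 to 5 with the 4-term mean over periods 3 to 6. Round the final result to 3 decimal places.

Sum over 2–5: 20220 + 19188 + 20366 + 19748 = 79522
Sum over 3–6: 19188 + 20366 + 19748 + 8330 = 67632
CMA at t=4 = (79522 + 67632) / (2·4) = 147154 / 8 = 18394.250

18394.250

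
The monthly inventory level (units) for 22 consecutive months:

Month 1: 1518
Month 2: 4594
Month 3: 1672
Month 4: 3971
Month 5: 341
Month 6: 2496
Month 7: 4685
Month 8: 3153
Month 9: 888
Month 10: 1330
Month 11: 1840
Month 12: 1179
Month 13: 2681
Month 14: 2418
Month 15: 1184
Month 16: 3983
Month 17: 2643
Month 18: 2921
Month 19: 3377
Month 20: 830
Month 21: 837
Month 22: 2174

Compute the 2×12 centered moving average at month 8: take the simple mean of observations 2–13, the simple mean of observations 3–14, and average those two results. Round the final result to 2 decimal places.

Sum over 2–13: 4594 + 1672 + 3971 + 341 + 2496 + 4685 + 3153 + 888 + 1330 + 1840 + 1179 + 2681 = 28830
Sum over 3–14: 1672 + 3971 + 341 + 2496 + 4685 + 3153 + 888 + 1330 + 1840 + 1179 + 2681 + 2418 = 26654
CMA at t=8 = (28830 + 26654) / (2·12) = 55484 / 24 = 2311.83

2311.83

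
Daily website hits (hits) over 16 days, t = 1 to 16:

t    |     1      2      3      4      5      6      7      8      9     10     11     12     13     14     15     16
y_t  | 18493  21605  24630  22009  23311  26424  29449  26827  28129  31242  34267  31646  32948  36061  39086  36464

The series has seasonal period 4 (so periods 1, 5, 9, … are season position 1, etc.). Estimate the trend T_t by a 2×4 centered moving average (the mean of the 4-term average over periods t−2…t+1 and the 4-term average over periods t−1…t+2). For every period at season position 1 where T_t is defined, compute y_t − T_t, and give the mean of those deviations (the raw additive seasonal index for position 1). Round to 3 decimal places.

Season position 1 occurs at t = 5, 9, 13 (where T_t is defined).
t=5: T_5 = 24695.87500; y_5 − T_5 = 23311 − 24695.87500 = -1384.87500
t=9: T_9 = 29514.00000; y_9 − T_9 = 28129 − 29514.00000 = -1385.00000
t=13: T_13 = 34332.87500; y_13 − T_13 = 32948 − 34332.87500 = -1384.87500
Mean deviation: (-1384.87500 + -1385.00000 + -1384.87500) / 3 = -1384.917

-1384.917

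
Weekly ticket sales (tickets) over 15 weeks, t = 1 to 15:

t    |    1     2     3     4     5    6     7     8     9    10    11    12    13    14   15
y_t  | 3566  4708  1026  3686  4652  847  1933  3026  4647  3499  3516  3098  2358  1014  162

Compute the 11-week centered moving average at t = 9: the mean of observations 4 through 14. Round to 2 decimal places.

Sum of periods 4–14: 3686 + 4652 + 847 + 1933 + 3026 + 4647 + 3499 + 3516 + 3098 + 2358 + 1014 = 32276
Divide by 11: 32276 / 11 = 2934.18

2934.18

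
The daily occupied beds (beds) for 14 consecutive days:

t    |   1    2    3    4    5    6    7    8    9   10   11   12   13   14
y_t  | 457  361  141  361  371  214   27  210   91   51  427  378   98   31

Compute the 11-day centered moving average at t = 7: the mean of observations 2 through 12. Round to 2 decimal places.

Sum of periods 2–12: 361 + 141 + 361 + 371 + 214 + 27 + 210 + 91 + 51 + 427 + 378 = 2632
Divide by 11: 2632 / 11 = 239.27

239.27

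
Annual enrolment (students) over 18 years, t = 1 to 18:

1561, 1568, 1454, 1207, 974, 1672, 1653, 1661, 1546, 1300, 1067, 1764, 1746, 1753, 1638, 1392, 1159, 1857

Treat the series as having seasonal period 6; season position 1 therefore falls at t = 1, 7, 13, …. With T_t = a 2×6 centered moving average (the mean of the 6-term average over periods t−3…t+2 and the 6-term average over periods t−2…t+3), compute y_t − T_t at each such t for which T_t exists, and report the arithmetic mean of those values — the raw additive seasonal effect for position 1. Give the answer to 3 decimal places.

193.375

Season position 1 occurs at t = 7, 13 (where T_t is defined).
t=7: T_7 = 1459.91667; y_7 − T_7 = 1653 − 1459.91667 = 193.08333
t=13: T_13 = 1552.33333; y_13 − T_13 = 1746 − 1552.33333 = 193.66667
Mean deviation: (193.08333 + 193.66667) / 2 = 193.375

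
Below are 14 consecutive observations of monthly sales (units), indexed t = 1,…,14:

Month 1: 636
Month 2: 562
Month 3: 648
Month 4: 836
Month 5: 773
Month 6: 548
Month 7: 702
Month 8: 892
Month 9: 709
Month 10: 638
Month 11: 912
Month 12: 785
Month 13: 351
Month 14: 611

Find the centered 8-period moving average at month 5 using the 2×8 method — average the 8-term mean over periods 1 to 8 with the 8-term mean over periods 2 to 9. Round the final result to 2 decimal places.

704.19

Sum over 1–8: 636 + 562 + 648 + 836 + 773 + 548 + 702 + 892 = 5597
Sum over 2–9: 562 + 648 + 836 + 773 + 548 + 702 + 892 + 709 = 5670
CMA at t=5 = (5597 + 5670) / (2·8) = 11267 / 16 = 704.19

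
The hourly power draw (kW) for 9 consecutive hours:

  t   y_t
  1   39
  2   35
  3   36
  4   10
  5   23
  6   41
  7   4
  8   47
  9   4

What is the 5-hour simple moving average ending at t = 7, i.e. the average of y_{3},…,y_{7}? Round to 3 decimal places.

22.800

Sum of periods 3–7: 36 + 10 + 23 + 41 + 4 = 114
Divide by 5: 114 / 5 = 22.800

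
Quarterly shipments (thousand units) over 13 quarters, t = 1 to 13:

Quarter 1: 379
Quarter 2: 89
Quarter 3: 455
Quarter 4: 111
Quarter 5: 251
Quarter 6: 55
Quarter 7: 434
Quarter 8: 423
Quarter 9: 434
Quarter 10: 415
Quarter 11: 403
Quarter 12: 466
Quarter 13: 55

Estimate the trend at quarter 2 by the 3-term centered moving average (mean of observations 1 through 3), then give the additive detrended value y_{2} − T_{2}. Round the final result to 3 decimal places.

-218.667

Trend T_2 = (379 + 89 + 455) / 3 = 923/3 = 307.66667
Detrended value: 89 − 307.66667 = -218.667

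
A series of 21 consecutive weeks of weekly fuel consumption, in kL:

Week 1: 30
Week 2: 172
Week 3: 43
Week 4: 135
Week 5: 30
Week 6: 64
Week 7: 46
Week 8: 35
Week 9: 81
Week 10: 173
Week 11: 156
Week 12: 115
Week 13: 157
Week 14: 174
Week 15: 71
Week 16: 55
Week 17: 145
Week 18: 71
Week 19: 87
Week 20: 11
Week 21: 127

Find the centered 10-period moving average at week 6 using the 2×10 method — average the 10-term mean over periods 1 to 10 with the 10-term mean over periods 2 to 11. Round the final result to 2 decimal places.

87.20

Sum over 1–10: 30 + 172 + 43 + 135 + 30 + 64 + 46 + 35 + 81 + 173 = 809
Sum over 2–11: 172 + 43 + 135 + 30 + 64 + 46 + 35 + 81 + 173 + 156 = 935
CMA at t=6 = (809 + 935) / (2·10) = 1744 / 20 = 87.20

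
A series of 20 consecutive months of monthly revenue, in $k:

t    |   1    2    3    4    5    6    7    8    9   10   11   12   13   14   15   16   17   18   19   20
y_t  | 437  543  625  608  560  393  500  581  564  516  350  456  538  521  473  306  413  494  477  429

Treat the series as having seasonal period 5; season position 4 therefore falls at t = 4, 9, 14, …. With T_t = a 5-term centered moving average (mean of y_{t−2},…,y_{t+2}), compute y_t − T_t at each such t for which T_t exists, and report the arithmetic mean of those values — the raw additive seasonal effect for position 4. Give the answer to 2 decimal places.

Season position 4 occurs at t = 4, 9, 14 (where T_t is defined).
t=4: T_4 = 545.8000; y_4 − T_4 = 608 − 545.8000 = 62.2000
t=9: T_9 = 502.2000; y_9 − T_9 = 564 − 502.2000 = 61.8000
t=14: T_14 = 458.8000; y_14 − T_14 = 521 − 458.8000 = 62.2000
Mean deviation: (62.2000 + 61.8000 + 62.2000) / 3 = 62.07

62.07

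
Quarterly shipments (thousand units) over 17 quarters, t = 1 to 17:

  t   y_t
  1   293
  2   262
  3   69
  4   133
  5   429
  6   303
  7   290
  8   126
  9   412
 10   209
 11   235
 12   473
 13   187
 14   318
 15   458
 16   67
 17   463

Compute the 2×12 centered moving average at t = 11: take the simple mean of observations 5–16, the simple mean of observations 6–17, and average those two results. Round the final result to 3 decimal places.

293.667

Sum over 5–16: 429 + 303 + 290 + 126 + 412 + 209 + 235 + 473 + 187 + 318 + 458 + 67 = 3507
Sum over 6–17: 303 + 290 + 126 + 412 + 209 + 235 + 473 + 187 + 318 + 458 + 67 + 463 = 3541
CMA at t=11 = (3507 + 3541) / (2·12) = 7048 / 24 = 293.667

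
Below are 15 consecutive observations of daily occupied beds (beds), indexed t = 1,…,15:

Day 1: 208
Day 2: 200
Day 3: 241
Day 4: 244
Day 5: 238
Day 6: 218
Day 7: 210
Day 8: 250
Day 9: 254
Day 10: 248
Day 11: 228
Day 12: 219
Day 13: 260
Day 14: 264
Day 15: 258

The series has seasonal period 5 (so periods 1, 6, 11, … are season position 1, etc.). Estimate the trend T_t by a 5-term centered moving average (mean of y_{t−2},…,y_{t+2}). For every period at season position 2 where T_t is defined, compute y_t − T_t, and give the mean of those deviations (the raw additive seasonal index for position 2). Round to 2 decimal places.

Season position 2 occurs at t = 7, 12 (where T_t is defined).
t=7: T_7 = 234.0000; y_7 − T_7 = 210 − 234.0000 = -24.0000
t=12: T_12 = 243.8000; y_12 − T_12 = 219 − 243.8000 = -24.8000
Mean deviation: (-24.0000 + -24.8000) / 2 = -24.40

-24.40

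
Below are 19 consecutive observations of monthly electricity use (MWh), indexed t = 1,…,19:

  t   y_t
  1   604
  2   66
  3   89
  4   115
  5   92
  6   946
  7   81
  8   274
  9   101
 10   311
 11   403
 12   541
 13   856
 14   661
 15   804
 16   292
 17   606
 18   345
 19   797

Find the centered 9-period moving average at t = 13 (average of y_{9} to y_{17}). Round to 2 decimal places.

508.33

Sum of periods 9–17: 101 + 311 + 403 + 541 + 856 + 661 + 804 + 292 + 606 = 4575
Divide by 9: 4575 / 9 = 508.33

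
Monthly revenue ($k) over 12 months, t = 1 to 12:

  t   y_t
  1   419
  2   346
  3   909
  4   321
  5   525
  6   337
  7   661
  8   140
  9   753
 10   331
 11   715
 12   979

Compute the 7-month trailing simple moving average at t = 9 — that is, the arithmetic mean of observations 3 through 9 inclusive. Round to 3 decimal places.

520.857

Sum of periods 3–9: 909 + 321 + 525 + 337 + 661 + 140 + 753 = 3646
Divide by 7: 3646 / 7 = 520.857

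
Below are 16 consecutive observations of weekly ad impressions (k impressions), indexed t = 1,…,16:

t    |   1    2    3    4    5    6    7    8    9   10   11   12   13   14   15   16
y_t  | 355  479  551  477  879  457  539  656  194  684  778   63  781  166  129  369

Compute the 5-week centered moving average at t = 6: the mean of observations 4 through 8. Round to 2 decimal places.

601.60

Sum of periods 4–8: 477 + 879 + 457 + 539 + 656 = 3008
Divide by 5: 3008 / 5 = 601.60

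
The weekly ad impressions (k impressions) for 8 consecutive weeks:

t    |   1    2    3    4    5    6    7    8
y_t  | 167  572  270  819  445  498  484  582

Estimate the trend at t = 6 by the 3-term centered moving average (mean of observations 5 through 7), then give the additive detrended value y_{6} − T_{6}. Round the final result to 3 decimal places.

22.333

Trend T_6 = (445 + 498 + 484) / 3 = 1427/3 = 475.66667
Detrended value: 498 − 475.66667 = 22.333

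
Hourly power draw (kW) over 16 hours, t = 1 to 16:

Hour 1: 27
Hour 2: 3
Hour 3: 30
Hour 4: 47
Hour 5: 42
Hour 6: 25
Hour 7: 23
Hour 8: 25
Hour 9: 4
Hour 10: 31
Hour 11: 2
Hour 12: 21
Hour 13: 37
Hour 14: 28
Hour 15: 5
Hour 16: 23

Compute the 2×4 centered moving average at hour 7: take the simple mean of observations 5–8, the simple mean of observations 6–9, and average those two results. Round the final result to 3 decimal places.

24.000

Sum over 5–8: 42 + 25 + 23 + 25 = 115
Sum over 6–9: 25 + 23 + 25 + 4 = 77
CMA at t=7 = (115 + 77) / (2·4) = 192 / 8 = 24.000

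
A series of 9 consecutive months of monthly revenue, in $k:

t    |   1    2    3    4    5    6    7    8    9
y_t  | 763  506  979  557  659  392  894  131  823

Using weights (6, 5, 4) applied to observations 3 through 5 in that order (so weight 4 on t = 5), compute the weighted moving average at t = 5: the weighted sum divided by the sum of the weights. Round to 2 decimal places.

753.00

Weighted sum: 6·979 + 5·557 + 4·659 = 5874 + 2785 + 2636 = 11295
Weight total: 6 + 5 + 4 = 15
WMA = 11295 / 15 = 753.00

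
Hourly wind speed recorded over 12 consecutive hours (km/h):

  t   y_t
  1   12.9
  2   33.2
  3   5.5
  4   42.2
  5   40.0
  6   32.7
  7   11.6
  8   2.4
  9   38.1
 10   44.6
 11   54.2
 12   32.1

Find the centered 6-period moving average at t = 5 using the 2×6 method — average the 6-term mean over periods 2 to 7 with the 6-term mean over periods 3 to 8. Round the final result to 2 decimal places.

24.97

Sum over 2–7: 33.2 + 5.5 + 42.2 + 40.0 + 32.7 + 11.6 = 165.2
Sum over 3–8: 5.5 + 42.2 + 40.0 + 32.7 + 11.6 + 2.4 = 134.4
CMA at t=5 = (165.2 + 134.4) / (2·6) = 299.6 / 12 = 24.97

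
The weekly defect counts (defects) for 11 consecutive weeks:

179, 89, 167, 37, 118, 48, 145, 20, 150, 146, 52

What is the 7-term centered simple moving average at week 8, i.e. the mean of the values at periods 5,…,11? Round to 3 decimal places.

97.000

Sum of periods 5–11: 118 + 48 + 145 + 20 + 150 + 146 + 52 = 679
Divide by 7: 679 / 7 = 97.000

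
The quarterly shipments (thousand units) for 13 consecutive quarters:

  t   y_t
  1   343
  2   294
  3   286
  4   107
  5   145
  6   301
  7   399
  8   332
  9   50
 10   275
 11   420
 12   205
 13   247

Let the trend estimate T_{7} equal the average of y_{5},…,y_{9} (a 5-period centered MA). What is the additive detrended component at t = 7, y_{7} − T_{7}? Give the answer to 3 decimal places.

Trend T_7 = (145 + 301 + 399 + 332 + 50) / 5 = 1227/5 = 245.40000
Detrended value: 399 − 245.40000 = 153.600

153.600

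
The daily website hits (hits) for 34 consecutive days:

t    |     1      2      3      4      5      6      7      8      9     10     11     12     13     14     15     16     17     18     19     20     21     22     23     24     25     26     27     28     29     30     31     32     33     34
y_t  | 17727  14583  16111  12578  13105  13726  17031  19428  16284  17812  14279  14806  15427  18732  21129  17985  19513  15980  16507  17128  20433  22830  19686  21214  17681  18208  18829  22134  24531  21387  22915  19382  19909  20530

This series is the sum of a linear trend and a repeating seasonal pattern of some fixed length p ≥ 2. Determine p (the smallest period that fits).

First differences y_{t+1} − y_t: -3144, 1528, -3533, 527, 621, 3305, 2397, -3144, 1528, -3533, 527, 621, 3305, 2397, -3144, 1528, …
The difference pattern repeats every 7 terms and not for any smaller step, so p = 7.

7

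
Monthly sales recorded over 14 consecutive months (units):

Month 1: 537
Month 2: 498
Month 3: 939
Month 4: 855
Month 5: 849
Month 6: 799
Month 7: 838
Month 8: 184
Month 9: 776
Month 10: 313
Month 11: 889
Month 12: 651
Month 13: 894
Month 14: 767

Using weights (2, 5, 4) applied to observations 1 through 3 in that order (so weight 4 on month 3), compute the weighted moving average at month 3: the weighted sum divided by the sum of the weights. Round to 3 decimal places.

Weighted sum: 2·537 + 5·498 + 4·939 = 1074 + 2490 + 3756 = 7320
Weight total: 2 + 5 + 4 = 11
WMA = 7320 / 11 = 665.455

665.455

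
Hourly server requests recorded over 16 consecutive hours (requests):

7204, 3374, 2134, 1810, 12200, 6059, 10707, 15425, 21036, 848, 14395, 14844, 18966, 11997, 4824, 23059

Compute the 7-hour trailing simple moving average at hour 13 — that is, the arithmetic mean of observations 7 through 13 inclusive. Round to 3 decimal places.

13745.857

Sum of periods 7–13: 10707 + 15425 + 21036 + 848 + 14395 + 14844 + 18966 = 96221
Divide by 7: 96221 / 7 = 13745.857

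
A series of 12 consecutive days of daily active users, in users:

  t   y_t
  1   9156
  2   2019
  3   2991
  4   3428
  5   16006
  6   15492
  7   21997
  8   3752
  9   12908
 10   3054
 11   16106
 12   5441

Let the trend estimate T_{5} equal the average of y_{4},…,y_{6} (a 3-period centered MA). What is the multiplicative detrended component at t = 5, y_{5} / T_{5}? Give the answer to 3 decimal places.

Trend T_5 = (3428 + 16006 + 15492) / 3 = 34926/3 = 11642.00000
Ratio to trend: 16006 / 11642.00000 = 1.375

1.375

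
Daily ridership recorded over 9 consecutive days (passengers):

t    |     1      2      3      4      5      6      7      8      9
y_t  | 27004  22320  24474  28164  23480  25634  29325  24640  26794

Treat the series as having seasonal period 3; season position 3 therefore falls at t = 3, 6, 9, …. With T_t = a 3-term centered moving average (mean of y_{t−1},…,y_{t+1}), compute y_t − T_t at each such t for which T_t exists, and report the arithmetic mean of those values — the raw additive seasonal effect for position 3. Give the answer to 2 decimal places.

-512.17

Season position 3 occurs at t = 3, 6 (where T_t is defined).
t=3: T_3 = 24986.0000; y_3 − T_3 = 24474 − 24986.0000 = -512.0000
t=6: T_6 = 26146.3333; y_6 − T_6 = 25634 − 26146.3333 = -512.3333
Mean deviation: (-512.0000 + -512.3333) / 2 = -512.17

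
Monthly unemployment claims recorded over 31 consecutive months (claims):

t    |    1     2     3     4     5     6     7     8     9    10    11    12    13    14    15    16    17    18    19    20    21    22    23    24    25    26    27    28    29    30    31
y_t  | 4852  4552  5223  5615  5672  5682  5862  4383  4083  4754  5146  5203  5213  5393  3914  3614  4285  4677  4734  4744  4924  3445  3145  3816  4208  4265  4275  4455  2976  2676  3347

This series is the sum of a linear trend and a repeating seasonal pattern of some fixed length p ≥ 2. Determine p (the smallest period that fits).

First differences y_{t+1} − y_t: -300, 671, 392, 57, 10, 180, -1479, -300, 671, 392, 57, 10, 180, -1479, -300, 671, …
The difference pattern repeats every 7 terms and not for any smaller step, so p = 7.

7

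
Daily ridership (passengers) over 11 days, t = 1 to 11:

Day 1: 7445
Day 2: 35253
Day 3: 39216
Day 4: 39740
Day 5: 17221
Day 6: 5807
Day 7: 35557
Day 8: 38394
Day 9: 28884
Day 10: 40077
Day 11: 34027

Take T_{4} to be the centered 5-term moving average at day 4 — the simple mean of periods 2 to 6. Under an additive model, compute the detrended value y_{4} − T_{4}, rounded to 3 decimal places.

Trend T_4 = (35253 + 39216 + 39740 + 17221 + 5807) / 5 = 137237/5 = 27447.40000
Detrended value: 39740 − 27447.40000 = 12292.600

12292.600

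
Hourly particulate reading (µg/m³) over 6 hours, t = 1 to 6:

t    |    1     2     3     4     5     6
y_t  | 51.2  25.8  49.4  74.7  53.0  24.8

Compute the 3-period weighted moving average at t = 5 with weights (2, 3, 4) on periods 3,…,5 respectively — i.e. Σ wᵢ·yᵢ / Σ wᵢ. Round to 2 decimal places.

59.43

Weighted sum: 2·49.4 + 3·74.7 + 4·53.0 = 98.8 + 224.1 + 212.0 = 534.9
Weight total: 2 + 3 + 4 = 9
WMA = 534.9 / 9 = 59.43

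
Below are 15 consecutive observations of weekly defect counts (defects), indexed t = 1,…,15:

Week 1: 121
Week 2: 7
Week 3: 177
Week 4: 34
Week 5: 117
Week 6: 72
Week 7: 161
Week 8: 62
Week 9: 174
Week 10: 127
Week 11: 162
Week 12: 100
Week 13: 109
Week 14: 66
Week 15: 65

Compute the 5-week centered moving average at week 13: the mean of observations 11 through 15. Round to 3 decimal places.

100.400

Sum of periods 11–15: 162 + 100 + 109 + 66 + 65 = 502
Divide by 5: 502 / 5 = 100.400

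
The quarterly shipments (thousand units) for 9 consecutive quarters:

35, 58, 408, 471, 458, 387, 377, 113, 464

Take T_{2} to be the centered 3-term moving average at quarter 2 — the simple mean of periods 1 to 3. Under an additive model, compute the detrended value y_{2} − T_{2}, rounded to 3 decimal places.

-109.000

Trend T_2 = (35 + 58 + 408) / 3 = 501/3 = 167.00000
Detrended value: 58 − 167.00000 = -109.000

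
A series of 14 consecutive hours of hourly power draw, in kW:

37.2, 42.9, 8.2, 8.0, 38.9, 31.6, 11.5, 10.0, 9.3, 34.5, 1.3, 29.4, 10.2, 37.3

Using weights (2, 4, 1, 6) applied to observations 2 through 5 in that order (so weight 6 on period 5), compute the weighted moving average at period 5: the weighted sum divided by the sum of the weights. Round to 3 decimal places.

27.692

Weighted sum: 2·42.9 + 4·8.2 + 1·8.0 + 6·38.9 = 85.8 + 32.8 + 8.0 + 233.4 = 360.0
Weight total: 2 + 4 + 1 + 6 = 13
WMA = 360.0 / 13 = 27.692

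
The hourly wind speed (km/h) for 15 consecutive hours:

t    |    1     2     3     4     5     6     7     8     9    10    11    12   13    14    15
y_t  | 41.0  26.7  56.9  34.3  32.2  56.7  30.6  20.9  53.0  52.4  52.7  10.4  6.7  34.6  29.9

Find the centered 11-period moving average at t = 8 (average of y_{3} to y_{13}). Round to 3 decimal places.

Sum of periods 3–13: 56.9 + 34.3 + 32.2 + 56.7 + 30.6 + 20.9 + 53.0 + 52.4 + 52.7 + 10.4 + 6.7 = 406.8
Divide by 11: 406.8 / 11 = 36.982

36.982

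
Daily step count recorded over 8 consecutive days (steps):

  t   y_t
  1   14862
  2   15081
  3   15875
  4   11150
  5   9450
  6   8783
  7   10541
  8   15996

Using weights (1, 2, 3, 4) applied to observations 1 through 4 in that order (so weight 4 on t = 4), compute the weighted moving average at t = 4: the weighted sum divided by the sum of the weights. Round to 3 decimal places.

Weighted sum: 1·14862 + 2·15081 + 3·15875 + 4·11150 = 14862 + 30162 + 47625 + 44600 = 137249
Weight total: 1 + 2 + 3 + 4 = 10
WMA = 137249 / 10 = 13724.900

13724.900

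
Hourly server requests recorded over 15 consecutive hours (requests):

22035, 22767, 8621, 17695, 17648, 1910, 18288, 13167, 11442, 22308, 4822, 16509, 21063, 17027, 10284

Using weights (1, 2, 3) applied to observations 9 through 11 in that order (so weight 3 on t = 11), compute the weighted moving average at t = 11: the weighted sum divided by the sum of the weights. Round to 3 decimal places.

11754.000

Weighted sum: 1·11442 + 2·22308 + 3·4822 = 11442 + 44616 + 14466 = 70524
Weight total: 1 + 2 + 3 = 6
WMA = 70524 / 6 = 11754.000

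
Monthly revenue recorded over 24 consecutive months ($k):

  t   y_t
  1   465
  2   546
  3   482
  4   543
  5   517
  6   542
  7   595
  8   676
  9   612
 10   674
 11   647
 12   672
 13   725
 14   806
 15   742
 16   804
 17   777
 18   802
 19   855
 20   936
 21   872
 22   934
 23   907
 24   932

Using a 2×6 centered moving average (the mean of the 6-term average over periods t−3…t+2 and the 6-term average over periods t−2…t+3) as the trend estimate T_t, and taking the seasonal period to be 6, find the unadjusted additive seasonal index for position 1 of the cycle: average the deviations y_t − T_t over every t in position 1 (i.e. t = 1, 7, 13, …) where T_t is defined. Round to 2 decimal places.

Season position 1 occurs at t = 7, 13, 19 (where T_t is defined).
t=7: T_7 = 591.7500; y_7 − T_7 = 595 − 591.7500 = 3.2500
t=13: T_13 = 721.8333; y_13 − T_13 = 725 − 721.8333 = 3.1667
t=19: T_19 = 851.8333; y_19 − T_19 = 855 − 851.8333 = 3.1667
Mean deviation: (3.2500 + 3.1667 + 3.1667) / 3 = 3.19

3.19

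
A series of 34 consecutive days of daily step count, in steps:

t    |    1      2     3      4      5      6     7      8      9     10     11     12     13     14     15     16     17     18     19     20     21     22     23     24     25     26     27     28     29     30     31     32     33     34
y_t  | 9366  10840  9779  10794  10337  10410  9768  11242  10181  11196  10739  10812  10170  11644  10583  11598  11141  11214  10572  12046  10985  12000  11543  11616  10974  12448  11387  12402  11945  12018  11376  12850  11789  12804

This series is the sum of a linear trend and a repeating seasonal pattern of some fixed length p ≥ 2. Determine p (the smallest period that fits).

6

First differences y_{t+1} − y_t: 1474, -1061, 1015, -457, 73, -642, 1474, -1061, 1015, -457, 73, -642, 1474, -1061, …
The difference pattern repeats every 6 terms and not for any smaller step, so p = 6.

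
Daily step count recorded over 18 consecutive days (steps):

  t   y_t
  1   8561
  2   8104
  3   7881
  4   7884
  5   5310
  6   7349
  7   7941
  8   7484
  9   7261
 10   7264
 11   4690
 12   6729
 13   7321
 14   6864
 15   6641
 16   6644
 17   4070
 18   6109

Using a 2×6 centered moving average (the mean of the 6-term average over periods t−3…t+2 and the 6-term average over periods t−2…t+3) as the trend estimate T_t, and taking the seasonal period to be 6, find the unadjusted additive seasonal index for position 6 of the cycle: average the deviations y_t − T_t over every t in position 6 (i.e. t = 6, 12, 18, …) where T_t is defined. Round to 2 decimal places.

92.50

Season position 6 occurs at t = 6, 12 (where T_t is defined).
t=6: T_6 = 7256.5000; y_6 − T_6 = 7349 − 7256.5000 = 92.5000
t=12: T_12 = 6636.5000; y_12 − T_12 = 6729 − 6636.5000 = 92.5000
Mean deviation: (92.5000 + 92.5000) / 2 = 92.50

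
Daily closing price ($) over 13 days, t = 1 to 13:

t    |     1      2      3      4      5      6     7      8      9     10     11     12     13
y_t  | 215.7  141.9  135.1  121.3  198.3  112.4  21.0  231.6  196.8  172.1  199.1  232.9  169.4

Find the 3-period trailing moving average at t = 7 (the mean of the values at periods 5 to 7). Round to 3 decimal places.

110.567

Sum of periods 5–7: 198.3 + 112.4 + 21.0 = 331.7
Divide by 3: 331.7 / 3 = 110.567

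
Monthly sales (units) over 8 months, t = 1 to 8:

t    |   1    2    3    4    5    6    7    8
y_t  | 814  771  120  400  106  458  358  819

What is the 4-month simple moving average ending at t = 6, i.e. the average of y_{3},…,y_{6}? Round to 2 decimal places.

271.00

Sum of periods 3–6: 120 + 400 + 106 + 458 = 1084
Divide by 4: 1084 / 4 = 271.00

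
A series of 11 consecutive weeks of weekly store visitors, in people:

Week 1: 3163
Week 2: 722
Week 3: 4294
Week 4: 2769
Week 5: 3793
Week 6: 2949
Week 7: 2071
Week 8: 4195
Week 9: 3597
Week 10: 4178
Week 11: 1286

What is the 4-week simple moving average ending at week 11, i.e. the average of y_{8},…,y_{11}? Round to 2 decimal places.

Sum of periods 8–11: 4195 + 3597 + 4178 + 1286 = 13256
Divide by 4: 13256 / 4 = 3314.00

3314.00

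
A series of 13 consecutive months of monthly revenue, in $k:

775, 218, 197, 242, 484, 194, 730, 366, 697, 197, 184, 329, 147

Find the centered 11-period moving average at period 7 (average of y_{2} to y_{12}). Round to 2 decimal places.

348.91

Sum of periods 2–12: 218 + 197 + 242 + 484 + 194 + 730 + 366 + 697 + 197 + 184 + 329 = 3838
Divide by 11: 3838 / 11 = 348.91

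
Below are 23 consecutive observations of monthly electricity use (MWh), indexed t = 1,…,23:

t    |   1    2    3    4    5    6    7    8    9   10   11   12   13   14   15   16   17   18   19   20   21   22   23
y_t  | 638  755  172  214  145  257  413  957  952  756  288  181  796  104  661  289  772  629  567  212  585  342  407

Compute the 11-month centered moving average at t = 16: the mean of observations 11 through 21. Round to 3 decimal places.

Sum of periods 11–21: 288 + 181 + 796 + 104 + 661 + 289 + 772 + 629 + 567 + 212 + 585 = 5084
Divide by 11: 5084 / 11 = 462.182

462.182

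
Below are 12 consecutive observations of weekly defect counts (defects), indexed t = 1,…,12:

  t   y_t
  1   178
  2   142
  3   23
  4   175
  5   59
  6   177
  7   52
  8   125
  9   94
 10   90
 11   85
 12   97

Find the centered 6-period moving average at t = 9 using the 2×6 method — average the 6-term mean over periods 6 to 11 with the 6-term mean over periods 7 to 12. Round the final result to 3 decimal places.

97.167

Sum over 6–11: 177 + 52 + 125 + 94 + 90 + 85 = 623
Sum over 7–12: 52 + 125 + 94 + 90 + 85 + 97 = 543
CMA at t=9 = (623 + 543) / (2·6) = 1166 / 12 = 97.167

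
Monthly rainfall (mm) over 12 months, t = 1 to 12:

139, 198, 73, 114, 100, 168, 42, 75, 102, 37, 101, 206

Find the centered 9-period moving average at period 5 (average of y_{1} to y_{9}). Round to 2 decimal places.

Sum of periods 1–9: 139 + 198 + 73 + 114 + 100 + 168 + 42 + 75 + 102 = 1011
Divide by 9: 1011 / 9 = 112.33

112.33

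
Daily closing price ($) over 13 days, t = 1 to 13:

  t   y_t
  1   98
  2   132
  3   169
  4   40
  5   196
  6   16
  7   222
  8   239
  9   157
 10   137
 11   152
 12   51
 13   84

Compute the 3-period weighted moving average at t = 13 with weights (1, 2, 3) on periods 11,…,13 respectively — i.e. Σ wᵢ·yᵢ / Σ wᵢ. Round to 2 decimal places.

84.33

Weighted sum: 1·152 + 2·51 + 3·84 = 152 + 102 + 252 = 506
Weight total: 1 + 2 + 3 = 6
WMA = 506 / 6 = 84.33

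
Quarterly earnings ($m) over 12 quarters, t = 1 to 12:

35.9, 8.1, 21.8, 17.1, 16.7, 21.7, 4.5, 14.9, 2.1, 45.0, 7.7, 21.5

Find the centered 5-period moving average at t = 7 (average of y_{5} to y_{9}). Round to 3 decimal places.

11.980

Sum of periods 5–9: 16.7 + 21.7 + 4.5 + 14.9 + 2.1 = 59.9
Divide by 5: 59.9 / 5 = 11.980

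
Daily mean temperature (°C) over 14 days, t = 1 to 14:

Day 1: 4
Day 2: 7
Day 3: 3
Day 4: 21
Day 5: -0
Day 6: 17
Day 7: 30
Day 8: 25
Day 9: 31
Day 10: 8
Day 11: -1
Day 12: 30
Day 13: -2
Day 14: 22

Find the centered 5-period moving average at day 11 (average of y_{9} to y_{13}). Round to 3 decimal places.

13.200

Sum of periods 9–13: 31 + 8 + (-1) + 30 + (-2) = 66
Divide by 5: 66 / 5 = 13.200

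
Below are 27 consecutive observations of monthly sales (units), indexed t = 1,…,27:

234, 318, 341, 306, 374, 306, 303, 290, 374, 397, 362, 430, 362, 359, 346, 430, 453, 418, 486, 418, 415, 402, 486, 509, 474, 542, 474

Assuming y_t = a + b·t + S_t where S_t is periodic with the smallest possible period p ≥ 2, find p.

First differences y_{t+1} − y_t: 84, 23, -35, 68, -68, -3, -13, 84, 23, -35, 68, -68, -3, -13, 84, 23, …
The difference pattern repeats every 7 terms and not for any smaller step, so p = 7.

7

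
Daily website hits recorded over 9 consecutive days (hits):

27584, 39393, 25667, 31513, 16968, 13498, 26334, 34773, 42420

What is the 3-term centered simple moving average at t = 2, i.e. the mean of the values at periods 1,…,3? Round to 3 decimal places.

Sum of periods 1–3: 27584 + 39393 + 25667 = 92644
Divide by 3: 92644 / 3 = 30881.333

30881.333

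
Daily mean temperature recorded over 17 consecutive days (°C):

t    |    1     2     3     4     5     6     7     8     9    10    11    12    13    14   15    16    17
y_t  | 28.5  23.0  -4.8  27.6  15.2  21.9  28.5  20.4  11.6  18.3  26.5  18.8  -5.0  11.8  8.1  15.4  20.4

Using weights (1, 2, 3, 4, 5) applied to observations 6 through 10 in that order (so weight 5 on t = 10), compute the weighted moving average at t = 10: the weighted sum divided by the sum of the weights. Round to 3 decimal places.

18.533

Weighted sum: 1·21.9 + 2·28.5 + 3·20.4 + 4·11.6 + 5·18.3 = 21.9 + 57.0 + 61.2 + 46.4 + 91.5 = 278.0
Weight total: 1 + 2 + 3 + 4 + 5 = 15
WMA = 278.0 / 15 = 18.533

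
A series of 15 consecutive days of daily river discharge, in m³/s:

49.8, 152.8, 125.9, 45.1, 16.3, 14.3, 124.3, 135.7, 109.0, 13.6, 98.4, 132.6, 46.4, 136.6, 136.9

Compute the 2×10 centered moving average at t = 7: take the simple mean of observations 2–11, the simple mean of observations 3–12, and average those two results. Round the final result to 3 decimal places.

82.530

Sum over 2–11: 152.8 + 125.9 + 45.1 + 16.3 + 14.3 + 124.3 + 135.7 + 109.0 + 13.6 + 98.4 = 835.4
Sum over 3–12: 125.9 + 45.1 + 16.3 + 14.3 + 124.3 + 135.7 + 109.0 + 13.6 + 98.4 + 132.6 = 815.2
CMA at t=7 = (835.4 + 815.2) / (2·10) = 1650.6 / 20 = 82.530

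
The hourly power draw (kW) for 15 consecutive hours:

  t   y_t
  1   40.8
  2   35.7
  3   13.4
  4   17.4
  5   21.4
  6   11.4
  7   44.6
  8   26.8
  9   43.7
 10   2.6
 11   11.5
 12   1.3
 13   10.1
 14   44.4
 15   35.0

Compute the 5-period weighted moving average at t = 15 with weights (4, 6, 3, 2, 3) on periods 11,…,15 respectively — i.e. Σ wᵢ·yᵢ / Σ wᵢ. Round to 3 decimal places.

15.439

Weighted sum: 4·11.5 + 6·1.3 + 3·10.1 + 2·44.4 + 3·35.0 = 46.0 + 7.8 + 30.3 + 88.8 + 105.0 = 277.9
Weight total: 4 + 6 + 3 + 2 + 3 = 18
WMA = 277.9 / 18 = 15.439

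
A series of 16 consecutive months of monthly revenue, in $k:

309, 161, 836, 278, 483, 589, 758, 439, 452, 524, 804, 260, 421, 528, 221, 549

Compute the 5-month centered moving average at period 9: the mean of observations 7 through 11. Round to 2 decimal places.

595.40

Sum of periods 7–11: 758 + 439 + 452 + 524 + 804 = 2977
Divide by 5: 2977 / 5 = 595.40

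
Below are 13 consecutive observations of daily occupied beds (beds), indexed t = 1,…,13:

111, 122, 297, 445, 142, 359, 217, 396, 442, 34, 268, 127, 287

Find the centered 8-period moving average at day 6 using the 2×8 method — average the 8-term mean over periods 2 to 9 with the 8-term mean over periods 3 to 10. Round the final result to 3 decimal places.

297.000

Sum over 2–9: 122 + 297 + 445 + 142 + 359 + 217 + 396 + 442 = 2420
Sum over 3–10: 297 + 445 + 142 + 359 + 217 + 396 + 442 + 34 = 2332
CMA at t=6 = (2420 + 2332) / (2·8) = 4752 / 16 = 297.000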